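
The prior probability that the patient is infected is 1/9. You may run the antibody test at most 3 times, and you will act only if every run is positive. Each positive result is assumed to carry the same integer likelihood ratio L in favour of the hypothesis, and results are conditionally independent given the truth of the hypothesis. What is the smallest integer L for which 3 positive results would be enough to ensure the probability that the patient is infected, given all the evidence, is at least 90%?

5

Prior odds = (1/9)/(8/9) = 0.125.
Target odds = 0.9/0.1 = 9.
Need L³ ≥ 9 ÷ 0.125 = 72.
4³ = 64 < 72 ≤ 125 = 5³, so L = 5.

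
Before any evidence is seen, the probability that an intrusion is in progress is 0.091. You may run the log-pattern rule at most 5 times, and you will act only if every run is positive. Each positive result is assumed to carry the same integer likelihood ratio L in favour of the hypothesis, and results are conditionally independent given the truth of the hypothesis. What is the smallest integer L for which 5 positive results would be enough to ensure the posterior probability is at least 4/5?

Prior odds = 0.091/0.909 = 91/909.
Target odds = 0.8/0.2 = 4.
Need L⁵ ≥ 4 ÷ (91/909) = 3636/91.
2⁵ = 32 < 3636/91 ≤ 243 = 3⁵, so L = 3.

3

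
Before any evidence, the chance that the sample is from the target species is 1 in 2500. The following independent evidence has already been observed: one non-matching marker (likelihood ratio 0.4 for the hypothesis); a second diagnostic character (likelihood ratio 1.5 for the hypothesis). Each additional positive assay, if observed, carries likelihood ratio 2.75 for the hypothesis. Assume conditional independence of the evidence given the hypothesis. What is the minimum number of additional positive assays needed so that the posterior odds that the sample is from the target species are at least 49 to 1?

13

Prior odds = 0.0004/0.9996 = 1/2499.
Combined Bayes factor of the evidence already in hand = 0.4 × 1.5 = 0.6.
Odds after that evidence = (1/2499) × 0.6 = 1/4165.
Target odds = 49.
Need 2.75ⁿ ≥ 49 ÷ (1/4165) = 204085.
2.75¹² ≈187065 falls short of 204085 but 2.75¹³ ≈514428 reaches it, so n = 13.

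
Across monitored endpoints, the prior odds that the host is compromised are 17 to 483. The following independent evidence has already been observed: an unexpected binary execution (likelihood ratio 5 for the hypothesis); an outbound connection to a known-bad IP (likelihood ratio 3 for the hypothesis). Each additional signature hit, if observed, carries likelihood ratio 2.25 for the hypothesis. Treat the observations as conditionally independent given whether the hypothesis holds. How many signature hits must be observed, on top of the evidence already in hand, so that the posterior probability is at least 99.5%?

8

Prior odds = 17/483.
Combined Bayes factor of the evidence already in hand = 5 × 3 = 15.
Odds after that evidence = (17/483) × 15 = 85/161.
Target odds = 0.995/0.005 = 199.
Need 2.25ⁿ ≥ 199 ÷ (85/161) = 32039/85.
2.25⁷ = 4782969/16384 falls short of 32039/85 but 2.25⁸ = 43046721/65536 reaches it, so n = 8.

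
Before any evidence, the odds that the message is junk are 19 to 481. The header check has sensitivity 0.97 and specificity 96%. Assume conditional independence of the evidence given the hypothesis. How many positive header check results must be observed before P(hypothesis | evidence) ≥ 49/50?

Prior odds = 19/481.
False-positive rate = 1 − 0.96 = 0.04; likelihood ratio of a positive = 0.97/0.04 = 24.25.
Target posterior odds = 0.98/0.02 = 49.
Require 24.25ⁿ ≥ 49 ÷ (19/481) = 23569/19.
24.25² = 588.0625 falls short of 23569/19 but 24.25³ = 912673/64 reaches it, so n = 3.

3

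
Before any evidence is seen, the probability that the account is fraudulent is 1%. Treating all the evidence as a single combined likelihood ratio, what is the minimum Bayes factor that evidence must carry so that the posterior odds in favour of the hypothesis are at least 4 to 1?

Prior odds = 0.01/0.99 = 1/99.
Target odds = 4.
Required Bayes factor = 4 ÷ (1/99) = 396.

396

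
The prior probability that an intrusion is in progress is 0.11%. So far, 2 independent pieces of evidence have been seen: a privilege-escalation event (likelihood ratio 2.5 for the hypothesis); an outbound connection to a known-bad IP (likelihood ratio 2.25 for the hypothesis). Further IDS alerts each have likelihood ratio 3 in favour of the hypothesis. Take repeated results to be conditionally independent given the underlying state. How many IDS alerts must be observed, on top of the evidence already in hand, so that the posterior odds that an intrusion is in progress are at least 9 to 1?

7

Prior odds = 0.0011/0.9989 = 11/9989.
Combined Bayes factor of the evidence already in hand = 2.5 × 2.25 = 5.625.
Odds after that evidence = (11/9989) × 5.625 = 495/79912.
Target odds = 9.
Need 3ⁿ ≥ 9 ÷ (495/79912) = 79912/55.
3⁶ = 729 falls short of 79912/55 but 3⁷ = 2187 reaches it, so n = 7.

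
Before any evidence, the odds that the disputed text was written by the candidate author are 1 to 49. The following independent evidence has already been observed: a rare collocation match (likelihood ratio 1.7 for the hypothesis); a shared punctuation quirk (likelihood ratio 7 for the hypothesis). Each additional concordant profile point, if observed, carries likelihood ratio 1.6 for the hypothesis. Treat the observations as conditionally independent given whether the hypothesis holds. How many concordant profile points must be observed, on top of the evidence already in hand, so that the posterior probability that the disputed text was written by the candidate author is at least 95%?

10

Prior odds = 1/49.
Combined Bayes factor of the evidence already in hand = 1.7 × 7 = 11.9.
Odds after that evidence = (1/49) × 11.9 = 17/70.
Target odds = 0.95/0.05 = 19.
Need 1.6ⁿ ≥ 19 ÷ (17/70) = 1330/17.
1.6⁹ = 134217728/1953125 falls short of 1330/17 but 1.6¹⁰ ≈109.951 reaches it, so n = 10.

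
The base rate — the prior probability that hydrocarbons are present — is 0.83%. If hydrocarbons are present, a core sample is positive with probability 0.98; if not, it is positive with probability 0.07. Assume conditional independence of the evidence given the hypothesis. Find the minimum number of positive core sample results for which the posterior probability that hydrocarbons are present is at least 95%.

Prior odds = 0.0083/0.9917 = 83/9917.
Likelihood ratio of a positive = 0.98/0.07 = 14.
Target odds: 0.95 ÷ 0.05 = 19.
Require 14ⁿ ≥ 19 ÷ (83/9917) = 188423/83.
14² = 196 falls short of 188423/83 but 14³ = 2744 reaches it, so n = 3.

3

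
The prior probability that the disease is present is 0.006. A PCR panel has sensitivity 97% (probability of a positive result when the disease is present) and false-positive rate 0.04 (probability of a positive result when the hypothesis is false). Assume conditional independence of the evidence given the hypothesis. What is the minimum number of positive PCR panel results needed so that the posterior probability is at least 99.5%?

Prior odds: 0.006 ÷ 0.994 = 3/497.
Likelihood ratio of a positive result = 0.97/0.04 = 24.25.
Target odds: 0.995 ÷ 0.005 = 199.
Need (3/497) × 24.25ⁿ ≥ 199, i.e. 24.25ⁿ ≥ 98903/3.
24.25³ = 912673/64 falls short of 98903/3 but 24.25⁴ = 88529281/256 reaches it, so n = 4.

4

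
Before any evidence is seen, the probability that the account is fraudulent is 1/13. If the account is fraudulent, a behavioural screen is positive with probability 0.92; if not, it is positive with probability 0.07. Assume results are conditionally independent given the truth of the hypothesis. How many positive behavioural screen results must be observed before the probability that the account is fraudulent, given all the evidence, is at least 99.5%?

Prior odds = (1/13)/(12/13) = 1/12.
Likelihood ratio of a positive = 0.92/0.07 = 92/7.
Target posterior odds = 0.995/0.005 = 199.
Need (1/12) × (92/7)ⁿ ≥ 199, i.e. (92/7)ⁿ ≥ 2388.
(92/7)³ = 778688/343 falls short of 2388 but (92/7)⁴ = 71639296/2401 reaches it, so n = 4.

4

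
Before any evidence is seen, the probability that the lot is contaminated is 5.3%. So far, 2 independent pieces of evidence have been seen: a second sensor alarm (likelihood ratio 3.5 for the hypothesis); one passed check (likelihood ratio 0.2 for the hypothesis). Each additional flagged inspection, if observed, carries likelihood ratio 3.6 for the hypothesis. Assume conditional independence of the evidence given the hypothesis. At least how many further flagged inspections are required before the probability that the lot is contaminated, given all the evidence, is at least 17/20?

4

Prior odds = 0.053/0.947 = 53/947.
Combined Bayes factor of the evidence already in hand = 3.5 × 0.2 = 0.7.
Odds after that evidence = (53/947) × 0.7 = 371/9470.
Target odds = 0.85/0.15 = 17/3.
Need 3.6ⁿ ≥ 17/3 ÷ (371/9470) = 160990/1113.
3.6³ = 46.656 falls short of 160990/1113 but 3.6⁴ = 167.9616 reaches it, so n = 4.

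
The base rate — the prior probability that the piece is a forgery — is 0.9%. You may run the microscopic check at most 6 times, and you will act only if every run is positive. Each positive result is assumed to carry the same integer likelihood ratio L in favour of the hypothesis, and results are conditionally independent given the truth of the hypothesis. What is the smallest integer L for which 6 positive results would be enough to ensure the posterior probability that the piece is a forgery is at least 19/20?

4

Prior odds = 0.009/0.991 = 9/991.
Target odds = 0.95/0.05 = 19.
Need L⁶ ≥ 19 ÷ (9/991) = 18829/9.
3⁶ = 729 < 18829/9 ≤ 4096 = 4⁶, so L = 4.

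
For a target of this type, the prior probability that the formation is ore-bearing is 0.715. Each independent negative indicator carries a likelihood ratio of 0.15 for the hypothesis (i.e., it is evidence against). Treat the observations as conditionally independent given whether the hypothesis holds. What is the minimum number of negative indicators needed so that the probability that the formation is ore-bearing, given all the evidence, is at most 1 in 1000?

Prior odds: 0.715 ÷ 0.285 = 143/57.
Likelihood ratio per negative indicator = 0.15.
Target posterior odds = 0.001/0.999 = 1/999.
Require 0.15ⁿ ≤ 1/999 ÷ (143/57) = 19/47619.
0.15⁴ = 81/160000 is still above 19/47619 but 0.15⁵ = 243/3200000 is at or below it, so n = 5.

5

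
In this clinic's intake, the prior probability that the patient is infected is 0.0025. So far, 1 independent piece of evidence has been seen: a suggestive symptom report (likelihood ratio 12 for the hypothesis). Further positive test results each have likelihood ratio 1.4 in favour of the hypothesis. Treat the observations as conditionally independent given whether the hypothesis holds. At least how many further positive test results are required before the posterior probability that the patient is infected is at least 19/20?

Prior odds = 0.0025/0.9975 = 1/399.
Bayes factor of the evidence already in hand = 12.
Odds after that evidence = (1/399) × 12 = 4/133.
Target odds = 0.95/0.05 = 19.
Need 1.4ⁿ ≥ 19 ÷ (4/133) = 631.75.
1.4¹⁹ ≈597.63 falls short of 631.75 but 1.4²⁰ ≈836.683 reaches it, so n = 20.

20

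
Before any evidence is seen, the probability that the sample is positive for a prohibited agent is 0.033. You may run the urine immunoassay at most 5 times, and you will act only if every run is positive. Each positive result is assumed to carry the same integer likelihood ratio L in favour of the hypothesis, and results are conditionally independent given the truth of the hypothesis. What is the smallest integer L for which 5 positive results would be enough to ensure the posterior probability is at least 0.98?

5

Prior odds = 0.033/0.967 = 33/967.
Target odds = 0.98/0.02 = 49.
Need L⁵ ≥ 49 ÷ (33/967) = 47383/33.
4⁵ = 1024 < 47383/33 ≤ 3125 = 5⁵, so L = 5.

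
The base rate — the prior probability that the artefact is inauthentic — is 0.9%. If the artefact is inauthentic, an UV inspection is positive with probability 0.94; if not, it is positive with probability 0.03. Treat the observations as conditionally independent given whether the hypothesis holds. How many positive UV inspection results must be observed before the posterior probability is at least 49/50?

Prior odds: 0.009 ÷ 0.991 = 9/991.
Likelihood ratio of a positive = 0.94/0.03 = 94/3.
Target posterior odds = 0.98/0.02 = 49.
Require (94/3)ⁿ ≥ 49 ÷ (9/991) = 48559/9.
(94/3)² = 8836/9 falls short of 48559/9 but (94/3)³ = 830584/27 reaches it, so n = 3.

3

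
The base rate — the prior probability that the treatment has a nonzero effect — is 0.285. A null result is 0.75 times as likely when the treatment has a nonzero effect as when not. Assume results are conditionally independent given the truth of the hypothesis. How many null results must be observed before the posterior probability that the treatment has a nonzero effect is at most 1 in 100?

13

Prior odds: 0.285 ÷ 0.715 = 57/143.
Likelihood ratio per null result = 0.75.
Target odds: 0.01 ÷ 0.99 = 1/99.
Need (57/143) × 0.75ⁿ ≤ 1/99, i.e. 0.75ⁿ ≤ 13/513.
0.75¹² = 531441/16777216 is still above 13/513 but 0.75¹³ = 1594323/67108864 is at or below it, so n = 13.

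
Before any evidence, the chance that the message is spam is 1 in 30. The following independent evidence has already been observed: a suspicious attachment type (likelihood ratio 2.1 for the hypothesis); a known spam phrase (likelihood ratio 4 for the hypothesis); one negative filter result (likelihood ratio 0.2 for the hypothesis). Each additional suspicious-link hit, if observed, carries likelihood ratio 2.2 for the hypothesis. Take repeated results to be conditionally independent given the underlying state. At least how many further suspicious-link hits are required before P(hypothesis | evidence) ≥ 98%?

Prior odds = (1/30)/(29/30) = 1/29.
Combined Bayes factor of the evidence already in hand = 2.1 × 4 × 0.2 = 1.68.
Odds after that evidence = (1/29) × 1.68 = 42/725.
Target odds = 0.98/0.02 = 49.
Need 2.2ⁿ ≥ 49 ÷ (42/725) = 5075/6.
2.2⁸ = 214358881/390625 falls short of 5075/6 but 2.2⁹ ≈1207.27 reaches it, so n = 9.

9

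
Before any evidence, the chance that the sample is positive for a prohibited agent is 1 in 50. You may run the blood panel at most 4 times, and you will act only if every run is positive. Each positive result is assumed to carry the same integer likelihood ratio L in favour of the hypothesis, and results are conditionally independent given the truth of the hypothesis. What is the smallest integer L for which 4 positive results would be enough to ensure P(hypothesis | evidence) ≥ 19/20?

Prior odds = 0.02/0.98 = 1/49.
Target odds = 0.95/0.05 = 19.
Need L⁴ ≥ 19 ÷ (1/49) = 931.
5⁴ = 625 < 931 ≤ 1296 = 6⁴, so L = 6.

6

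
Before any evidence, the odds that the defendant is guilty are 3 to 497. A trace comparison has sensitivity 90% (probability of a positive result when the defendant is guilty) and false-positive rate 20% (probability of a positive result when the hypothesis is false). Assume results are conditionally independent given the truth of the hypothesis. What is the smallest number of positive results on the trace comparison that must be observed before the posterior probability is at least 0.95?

Prior odds = 3/497.
Likelihood ratio of a positive result = 0.9/0.2 = 4.5.
Target odds: 0.95 ÷ 0.05 = 19.
Require 4.5ⁿ ≥ 19 ÷ (3/497) = 9443/3.
4.5⁵ = 1845.28125 falls short of 9443/3 but 4.5⁶ = 8303.765625 reaches it, so n = 6.

6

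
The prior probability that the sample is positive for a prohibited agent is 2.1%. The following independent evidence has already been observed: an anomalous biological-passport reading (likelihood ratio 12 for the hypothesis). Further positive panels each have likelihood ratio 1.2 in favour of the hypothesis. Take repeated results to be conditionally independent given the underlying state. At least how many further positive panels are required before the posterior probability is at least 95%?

24

Prior odds = 0.021/0.979 = 21/979.
Bayes factor of the evidence already in hand = 12.
Odds after that evidence = (21/979) × 12 = 252/979.
Target odds = 0.95/0.05 = 19.
Need 1.2ⁿ ≥ 19 ÷ (252/979) = 18601/252.
1.2²³ ≈66.2474 falls short of 18601/252 but 1.2²⁴ ≈79.4968 reaches it, so n = 24.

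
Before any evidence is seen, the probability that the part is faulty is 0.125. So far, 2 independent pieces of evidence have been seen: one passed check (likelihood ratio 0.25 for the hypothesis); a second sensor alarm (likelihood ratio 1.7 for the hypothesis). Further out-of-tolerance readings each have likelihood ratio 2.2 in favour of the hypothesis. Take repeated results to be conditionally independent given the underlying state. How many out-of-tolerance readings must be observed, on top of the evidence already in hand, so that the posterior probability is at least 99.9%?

Prior odds = 0.125/0.875 = 1/7.
Combined Bayes factor of the evidence already in hand = 0.25 × 1.7 = 0.425.
Odds after that evidence = (1/7) × 0.425 = 17/280.
Target odds = 0.999/0.001 = 999.
Need 2.2ⁿ ≥ 999 ÷ (17/280) = 279720/17.
2.2¹² ≈12855 falls short of 279720/17 but 2.2¹³ ≈28281 reaches it, so n = 13.

13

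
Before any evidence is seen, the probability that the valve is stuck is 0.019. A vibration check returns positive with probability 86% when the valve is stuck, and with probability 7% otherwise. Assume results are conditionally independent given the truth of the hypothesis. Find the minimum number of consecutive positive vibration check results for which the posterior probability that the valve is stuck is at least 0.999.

Prior odds: 0.019 ÷ 0.981 = 19/981.
Likelihood ratio of a positive result = 0.86/0.07 = 86/7.
Target posterior odds = 0.999/0.001 = 999.
Require (86/7)ⁿ ≥ 999 ÷ (19/981) = 980019/19.
(86/7)⁴ = 54700816/2401 falls short of 980019/19 but (86/7)⁵ ≈279899 reaches it, so n = 5.

5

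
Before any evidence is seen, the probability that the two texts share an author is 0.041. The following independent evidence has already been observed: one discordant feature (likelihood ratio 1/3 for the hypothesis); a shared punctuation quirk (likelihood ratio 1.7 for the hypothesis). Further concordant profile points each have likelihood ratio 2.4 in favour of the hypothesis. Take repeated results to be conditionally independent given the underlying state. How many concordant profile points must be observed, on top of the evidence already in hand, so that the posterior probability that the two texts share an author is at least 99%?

Prior odds = 0.041/0.959 = 41/959.
Combined Bayes factor of the evidence already in hand = (1/3) × 1.7 = 17/30.
Odds after that evidence = (41/959) × 17/30 = 697/28770.
Target odds = 0.99/0.01 = 99.
Need 2.4ⁿ ≥ 99 ÷ (697/28770) = 2848230/697.
2.4⁹ ≈2641.81 falls short of 2848230/697 but 2.4¹⁰ ≈6340.34 reaches it, so n = 10.

10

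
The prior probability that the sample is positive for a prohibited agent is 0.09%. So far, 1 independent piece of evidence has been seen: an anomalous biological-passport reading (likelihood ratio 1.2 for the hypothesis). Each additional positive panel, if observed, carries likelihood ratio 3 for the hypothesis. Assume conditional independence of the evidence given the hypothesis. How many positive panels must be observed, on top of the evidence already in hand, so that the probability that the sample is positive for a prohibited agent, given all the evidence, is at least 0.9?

9

Prior odds = 0.0009/0.9991 = 9/9991.
Bayes factor of the evidence already in hand = 1.2.
Odds after that evidence = (9/9991) × 1.2 = 54/49955.
Target odds = 0.9/0.1 = 9.
Need 3ⁿ ≥ 9 ÷ (54/49955) = 49955/6.
3⁸ = 6561 falls short of 49955/6 but 3⁹ = 19683 reaches it, so n = 9.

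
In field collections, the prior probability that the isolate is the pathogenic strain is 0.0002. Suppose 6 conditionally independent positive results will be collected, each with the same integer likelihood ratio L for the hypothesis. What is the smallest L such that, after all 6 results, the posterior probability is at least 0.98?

8

Prior odds = 0.0002/0.9998 = 1/4999.
Target odds = 0.98/0.02 = 49.
Need L⁶ ≥ 49 ÷ (1/4999) = 244951.
7⁶ = 117649 < 244951 ≤ 262144 = 8⁶, so L = 8.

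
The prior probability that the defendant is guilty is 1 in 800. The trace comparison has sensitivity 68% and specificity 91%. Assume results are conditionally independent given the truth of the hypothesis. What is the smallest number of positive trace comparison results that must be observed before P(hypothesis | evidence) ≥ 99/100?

6

Prior odds: 0.00125 ÷ 0.99875 = 1/799.
False-positive rate = 1 − 0.91 = 0.09; likelihood ratio of a positive = 0.68/0.09 = 68/9.
Target posterior odds = 0.99/0.01 = 99.
Need (1/799) × (68/9)ⁿ ≥ 99, i.e. (68/9)ⁿ ≥ 79101.
(68/9)⁵ ≈24622.5 falls short of 79101 but (68/9)⁶ ≈186037 reaches it, so n = 6.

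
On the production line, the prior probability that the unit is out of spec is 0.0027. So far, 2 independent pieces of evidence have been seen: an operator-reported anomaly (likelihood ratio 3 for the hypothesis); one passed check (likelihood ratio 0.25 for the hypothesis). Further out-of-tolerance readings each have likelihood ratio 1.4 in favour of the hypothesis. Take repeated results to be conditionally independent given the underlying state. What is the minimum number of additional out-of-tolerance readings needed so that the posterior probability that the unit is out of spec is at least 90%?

25

Prior odds = 0.0027/0.9973 = 27/9973.
Combined Bayes factor of the evidence already in hand = 3 × 0.25 = 0.75.
Odds after that evidence = (27/9973) × 0.75 = 81/39892.
Target odds = 0.9/0.1 = 9.
Need 1.4ⁿ ≥ 9 ÷ (81/39892) = 39892/9.
1.4²⁴ ≈3214.2 falls short of 39892/9 but 1.4²⁵ ≈4499.88 reaches it, so n = 25.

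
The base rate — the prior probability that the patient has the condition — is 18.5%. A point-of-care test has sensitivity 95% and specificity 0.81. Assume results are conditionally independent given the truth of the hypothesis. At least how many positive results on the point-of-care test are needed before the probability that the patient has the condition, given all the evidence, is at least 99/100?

4

Prior odds = 0.185/0.815 = 37/163.
False-positive rate = 1 − 0.81 = 0.19; likelihood ratio of a positive = 0.95/0.19 = 5.
Target odds: 0.99 ÷ 0.01 = 99.
Need (37/163) × 5ⁿ ≥ 99, i.e. 5ⁿ ≥ 16137/37.
5³ = 125 falls short of 16137/37 but 5⁴ = 625 reaches it, so n = 4.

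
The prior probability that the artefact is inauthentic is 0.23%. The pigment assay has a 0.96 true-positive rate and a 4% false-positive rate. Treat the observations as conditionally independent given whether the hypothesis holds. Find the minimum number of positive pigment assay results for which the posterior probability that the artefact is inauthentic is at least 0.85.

Prior odds = 0.0023/0.9977 = 23/9977.
Likelihood ratio of a positive result = 0.96/0.04 = 24.
Target odds: 0.85 ÷ 0.15 = 17/3.
Require 24ⁿ ≥ 17/3 ÷ (23/9977) = 169609/69.
24² = 576 falls short of 169609/69 but 24³ = 13824 reaches it, so n = 3.

3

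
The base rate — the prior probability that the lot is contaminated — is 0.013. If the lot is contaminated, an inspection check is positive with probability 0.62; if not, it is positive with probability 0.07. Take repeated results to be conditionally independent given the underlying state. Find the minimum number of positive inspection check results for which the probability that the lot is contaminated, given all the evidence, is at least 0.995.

5

Prior odds = 0.013/0.987 = 13/987.
Likelihood ratio of a positive = 0.62/0.07 = 62/7.
Target posterior odds = 0.995/0.005 = 199.
Require (62/7)ⁿ ≥ 199 ÷ (13/987) = 196413/13.
(62/7)⁴ = 14776336/2401 falls short of 196413/13 but (62/7)⁵ = 916132832/16807 reaches it, so n = 5.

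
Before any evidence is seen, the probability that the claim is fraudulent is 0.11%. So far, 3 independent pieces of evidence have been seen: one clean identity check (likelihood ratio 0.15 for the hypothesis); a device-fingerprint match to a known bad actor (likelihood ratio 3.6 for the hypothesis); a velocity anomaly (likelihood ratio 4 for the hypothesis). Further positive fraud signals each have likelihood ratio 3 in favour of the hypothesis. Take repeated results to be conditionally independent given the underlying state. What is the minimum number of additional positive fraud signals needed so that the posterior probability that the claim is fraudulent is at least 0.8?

Prior odds = 0.0011/0.9989 = 11/9989.
Combined Bayes factor of the evidence already in hand = 0.15 × 3.6 × 4 = 2.16.
Odds after that evidence = (11/9989) × 2.16 = 594/249725.
Target odds = 0.8/0.2 = 4.
Need 3ⁿ ≥ 4 ÷ (594/249725) = 499450/297.
3⁶ = 729 falls short of 499450/297 but 3⁷ = 2187 reaches it, so n = 7.

7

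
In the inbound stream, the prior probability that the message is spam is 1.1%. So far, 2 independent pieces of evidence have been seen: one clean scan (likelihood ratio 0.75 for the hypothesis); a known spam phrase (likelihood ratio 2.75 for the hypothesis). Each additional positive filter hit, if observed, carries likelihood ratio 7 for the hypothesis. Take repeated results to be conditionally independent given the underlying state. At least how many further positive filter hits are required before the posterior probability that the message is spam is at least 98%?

4

Prior odds = 0.011/0.989 = 11/989.
Combined Bayes factor of the evidence already in hand = 0.75 × 2.75 = 2.0625.
Odds after that evidence = (11/989) × 2.0625 = 363/15824.
Target odds = 0.98/0.02 = 49.
Need 7ⁿ ≥ 49 ÷ (363/15824) = 775376/363.
7³ = 343 falls short of 775376/363 but 7⁴ = 2401 reaches it, so n = 4.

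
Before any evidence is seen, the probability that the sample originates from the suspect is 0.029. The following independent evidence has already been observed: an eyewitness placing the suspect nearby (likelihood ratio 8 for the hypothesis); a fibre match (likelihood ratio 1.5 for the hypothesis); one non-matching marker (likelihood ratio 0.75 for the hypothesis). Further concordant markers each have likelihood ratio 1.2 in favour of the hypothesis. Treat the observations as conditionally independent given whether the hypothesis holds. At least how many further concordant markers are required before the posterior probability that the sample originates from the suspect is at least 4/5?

15

Prior odds = 0.029/0.971 = 29/971.
Combined Bayes factor of the evidence already in hand = 8 × 1.5 × 0.75 = 9.
Odds after that evidence = (29/971) × 9 = 261/971.
Target odds = 0.8/0.2 = 4.
Need 1.2ⁿ ≥ 4 ÷ (261/971) = 3884/261.
1.2¹⁴ ≈12.8392 falls short of 3884/261 but 1.2¹⁵ ≈15.407 reaches it, so n = 15.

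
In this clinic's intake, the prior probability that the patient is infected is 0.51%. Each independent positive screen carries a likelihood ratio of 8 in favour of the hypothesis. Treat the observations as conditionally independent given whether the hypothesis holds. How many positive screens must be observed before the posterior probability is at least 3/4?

Prior odds: 0.0051 ÷ 0.9949 = 51/9949.
Likelihood ratio per positive screen = 8.
Target odds: 0.75 ÷ 0.25 = 3.
Need (51/9949) × 8ⁿ ≥ 3, i.e. 8ⁿ ≥ 9949/17.
8³ = 512 falls short of 9949/17 but 8⁴ = 4096 reaches it, so n = 4.

4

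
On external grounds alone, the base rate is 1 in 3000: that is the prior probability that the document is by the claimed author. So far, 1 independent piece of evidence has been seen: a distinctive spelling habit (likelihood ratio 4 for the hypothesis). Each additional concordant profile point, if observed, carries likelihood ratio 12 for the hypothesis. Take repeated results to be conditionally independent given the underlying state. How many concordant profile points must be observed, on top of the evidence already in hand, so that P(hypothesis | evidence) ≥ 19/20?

Prior odds = (1/3000)/(2999/3000) = 1/2999.
Bayes factor of the evidence already in hand = 4.
Odds after that evidence = (1/2999) × 4 = 4/2999.
Target odds = 0.95/0.05 = 19.
Need 12ⁿ ≥ 19 ÷ (4/2999) = 14245.25.
12³ = 1728 falls short of 14245.25 but 12⁴ = 20736 reaches it, so n = 4.

4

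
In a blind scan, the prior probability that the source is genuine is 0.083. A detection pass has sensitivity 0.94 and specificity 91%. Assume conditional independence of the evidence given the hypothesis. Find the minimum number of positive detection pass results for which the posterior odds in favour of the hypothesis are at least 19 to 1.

Prior odds = 0.083/0.917 = 83/917.
False-positive rate = 1 − 0.91 = 0.09; likelihood ratio of a positive = 0.94/0.09 = 94/9.
Target odds = 19.
Need (83/917) × (94/9)ⁿ ≥ 19, i.e. (94/9)ⁿ ≥ 17423/83.
(94/9)² = 8836/81 falls short of 17423/83 but (94/9)³ = 830584/729 reaches it, so n = 3.

3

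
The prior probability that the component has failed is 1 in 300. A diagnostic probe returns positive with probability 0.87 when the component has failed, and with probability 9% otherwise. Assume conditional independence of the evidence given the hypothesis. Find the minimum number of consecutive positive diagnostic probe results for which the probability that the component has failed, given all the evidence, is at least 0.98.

5

Prior odds = (1/300)/(299/300) = 1/299.
Likelihood ratio of a positive result = 0.87/0.09 = 29/3.
Target posterior odds = 0.98/0.02 = 49.
Require (29/3)ⁿ ≥ 49 ÷ (1/299) = 14651.
(29/3)⁴ = 707281/81 falls short of 14651 but (29/3)⁵ = 20511149/243 reaches it, so n = 5.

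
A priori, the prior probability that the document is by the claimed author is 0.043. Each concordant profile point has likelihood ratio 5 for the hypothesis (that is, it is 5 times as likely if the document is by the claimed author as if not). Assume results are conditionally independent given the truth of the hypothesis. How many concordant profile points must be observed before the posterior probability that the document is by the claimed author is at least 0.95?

4

Prior odds = 0.043/0.957 = 43/957.
Likelihood ratio per concordant profile point = 5.
Target posterior odds = 0.95/0.05 = 19.
Require 5ⁿ ≥ 19 ÷ (43/957) = 18183/43.
5³ = 125 falls short of 18183/43 but 5⁴ = 625 reaches it, so n = 4.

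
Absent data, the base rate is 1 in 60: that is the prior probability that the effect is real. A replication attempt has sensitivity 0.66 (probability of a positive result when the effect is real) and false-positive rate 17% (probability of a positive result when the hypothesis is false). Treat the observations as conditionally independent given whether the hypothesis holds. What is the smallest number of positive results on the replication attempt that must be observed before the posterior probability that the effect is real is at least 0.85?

Prior odds: (1/60) ÷ (59/60) = 1/59.
Likelihood ratio of a positive result = 0.66/0.17 = 66/17.
Target posterior odds = 0.85/0.15 = 17/3.
Require (66/17)ⁿ ≥ 17/3 ÷ (1/59) = 1003/3.
(66/17)⁴ = 18974736/83521 falls short of 1003/3 but (66/17)⁵ ≈882.013 reaches it, so n = 5.

5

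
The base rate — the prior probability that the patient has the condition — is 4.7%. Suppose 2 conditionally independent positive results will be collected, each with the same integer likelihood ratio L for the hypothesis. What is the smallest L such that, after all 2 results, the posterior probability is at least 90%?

Prior odds = 0.047/0.953 = 47/953.
Target odds = 0.9/0.1 = 9.
Need L² ≥ 9 ÷ (47/953) = 8577/47.
13² = 169 < 8577/47 ≤ 196 = 14², so L = 14.

14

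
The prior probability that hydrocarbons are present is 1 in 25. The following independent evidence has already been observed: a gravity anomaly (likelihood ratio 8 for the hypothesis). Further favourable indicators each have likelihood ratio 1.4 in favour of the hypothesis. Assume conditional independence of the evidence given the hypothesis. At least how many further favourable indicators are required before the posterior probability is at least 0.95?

13

Prior odds = 0.04/0.96 = 1/24.
Bayes factor of the evidence already in hand = 8.
Odds after that evidence = (1/24) × 8 = 1/3.
Target odds = 0.95/0.05 = 19.
Need 1.4ⁿ ≥ 19 ÷ (1/3) = 57.
1.4¹² ≈56.6939 falls short of 57 but 1.4¹³ ≈79.3715 reaches it, so n = 13.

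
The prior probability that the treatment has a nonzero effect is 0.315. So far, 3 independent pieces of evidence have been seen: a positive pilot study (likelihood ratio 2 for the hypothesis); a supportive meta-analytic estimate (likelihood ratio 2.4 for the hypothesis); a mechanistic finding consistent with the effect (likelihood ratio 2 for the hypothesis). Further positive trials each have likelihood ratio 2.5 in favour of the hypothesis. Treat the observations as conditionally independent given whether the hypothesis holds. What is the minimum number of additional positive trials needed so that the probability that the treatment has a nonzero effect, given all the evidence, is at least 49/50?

3

Prior odds = 0.315/0.685 = 63/137.
Combined Bayes factor of the evidence already in hand = 2 × 2.4 × 2 = 9.6.
Odds after that evidence = (63/137) × 9.6 = 3024/685.
Target odds = 0.98/0.02 = 49.
Need 2.5ⁿ ≥ 49 ÷ (3024/685) = 4795/432.
2.5² = 6.25 falls short of 4795/432 but 2.5³ = 15.625 reaches it, so n = 3.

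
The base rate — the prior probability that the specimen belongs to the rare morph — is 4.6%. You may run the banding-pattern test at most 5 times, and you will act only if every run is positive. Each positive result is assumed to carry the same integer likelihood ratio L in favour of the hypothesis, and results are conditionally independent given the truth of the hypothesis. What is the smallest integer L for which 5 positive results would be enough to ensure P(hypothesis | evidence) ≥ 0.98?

Prior odds = 0.046/0.954 = 23/477.
Target odds = 0.98/0.02 = 49.
Need L⁵ ≥ 49 ÷ (23/477) = 23373/23.
3⁵ = 243 < 23373/23 ≤ 1024 = 4⁵, so L = 4.

4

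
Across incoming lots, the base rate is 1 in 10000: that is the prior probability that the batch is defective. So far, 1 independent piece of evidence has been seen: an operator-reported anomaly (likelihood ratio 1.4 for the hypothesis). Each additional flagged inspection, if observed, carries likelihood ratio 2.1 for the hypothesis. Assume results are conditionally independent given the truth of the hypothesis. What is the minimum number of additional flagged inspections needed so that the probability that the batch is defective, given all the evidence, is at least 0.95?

16

Prior odds = 0.0001/0.9999 = 1/9999.
Bayes factor of the evidence already in hand = 1.4.
Odds after that evidence = (1/9999) × 1.4 = 7/49995.
Target odds = 0.95/0.05 = 19.
Need 2.1ⁿ ≥ 19 ÷ (7/49995) = 949905/7.
2.1¹⁵ ≈68122.3 falls short of 949905/7 but 2.1¹⁶ ≈143057 reaches it, so n = 16.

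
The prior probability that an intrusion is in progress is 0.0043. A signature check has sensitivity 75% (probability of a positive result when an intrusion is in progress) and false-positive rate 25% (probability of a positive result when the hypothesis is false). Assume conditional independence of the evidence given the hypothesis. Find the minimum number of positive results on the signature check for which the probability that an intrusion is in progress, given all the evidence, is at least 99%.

10

Prior odds: 0.0043 ÷ 0.9957 = 43/9957.
Likelihood ratio of a positive result = 0.75/0.25 = 3.
Target odds: 0.99 ÷ 0.01 = 99.
Need (43/9957) × 3ⁿ ≥ 99, i.e. 3ⁿ ≥ 985743/43.
3⁹ = 19683 falls short of 985743/43 but 3¹⁰ = 59049 reaches it, so n = 10.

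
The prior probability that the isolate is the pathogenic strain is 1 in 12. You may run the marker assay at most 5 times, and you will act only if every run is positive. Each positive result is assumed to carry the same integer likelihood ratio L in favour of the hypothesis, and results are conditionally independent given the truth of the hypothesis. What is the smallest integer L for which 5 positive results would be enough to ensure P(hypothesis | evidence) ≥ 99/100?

Prior odds = (1/12)/(11/12) = 1/11.
Target odds = 0.99/0.01 = 99.
Need L⁵ ≥ 99 ÷ (1/11) = 1089.
4⁵ = 1024 < 1089 ≤ 3125 = 5⁵, so L = 5.

5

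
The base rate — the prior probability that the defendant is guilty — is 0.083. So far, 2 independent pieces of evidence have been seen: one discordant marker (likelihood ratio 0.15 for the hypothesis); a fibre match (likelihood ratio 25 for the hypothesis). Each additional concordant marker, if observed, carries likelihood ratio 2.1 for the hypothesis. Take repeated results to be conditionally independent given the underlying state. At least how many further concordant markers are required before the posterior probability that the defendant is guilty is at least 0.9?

5

Prior odds = 0.083/0.917 = 83/917.
Combined Bayes factor of the evidence already in hand = 0.15 × 25 = 3.75.
Odds after that evidence = (83/917) × 3.75 = 1245/3668.
Target odds = 0.9/0.1 = 9.
Need 2.1ⁿ ≥ 9 ÷ (1245/3668) = 11004/415.
2.1⁴ = 19.4481 falls short of 11004/415 but 2.1⁵ = 4084101/100000 reaches it, so n = 5.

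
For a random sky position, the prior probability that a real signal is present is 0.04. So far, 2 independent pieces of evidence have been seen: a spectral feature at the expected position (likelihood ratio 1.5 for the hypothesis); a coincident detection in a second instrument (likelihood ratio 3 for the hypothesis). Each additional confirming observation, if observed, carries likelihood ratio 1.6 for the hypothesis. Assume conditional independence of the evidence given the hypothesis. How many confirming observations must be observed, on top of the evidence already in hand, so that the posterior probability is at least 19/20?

10

Prior odds = 0.04/0.96 = 1/24.
Combined Bayes factor of the evidence already in hand = 1.5 × 3 = 4.5.
Odds after that evidence = (1/24) × 4.5 = 0.1875.
Target odds = 0.95/0.05 = 19.
Need 1.6ⁿ ≥ 19 ÷ 0.1875 = 304/3.
1.6⁹ = 134217728/1953125 falls short of 304/3 but 1.6¹⁰ ≈109.951 reaches it, so n = 10.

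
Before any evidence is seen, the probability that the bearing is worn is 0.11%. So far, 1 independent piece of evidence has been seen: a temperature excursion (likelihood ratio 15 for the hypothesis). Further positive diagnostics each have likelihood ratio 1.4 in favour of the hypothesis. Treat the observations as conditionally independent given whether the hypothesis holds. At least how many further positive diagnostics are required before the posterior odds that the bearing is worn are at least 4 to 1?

17

Prior odds = 0.0011/0.9989 = 11/9989.
Bayes factor of the evidence already in hand = 15.
Odds after that evidence = (11/9989) × 15 = 165/9989.
Target odds = 4.
Need 1.4ⁿ ≥ 4 ÷ (165/9989) = 39956/165.
1.4¹⁶ ≈217.795 falls short of 39956/165 but 1.4¹⁷ ≈304.913 reaches it, so n = 17.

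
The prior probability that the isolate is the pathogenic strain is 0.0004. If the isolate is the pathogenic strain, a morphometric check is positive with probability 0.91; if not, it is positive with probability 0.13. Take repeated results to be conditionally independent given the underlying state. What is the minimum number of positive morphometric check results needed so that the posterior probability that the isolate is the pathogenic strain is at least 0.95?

Prior odds = 0.0004/0.9996 = 1/2499.
Likelihood ratio of a positive = 0.91/0.13 = 7.
Target odds: 0.95 ÷ 0.05 = 19.
Need (1/2499) × 7ⁿ ≥ 19, i.e. 7ⁿ ≥ 47481.
7⁵ = 16807 falls short of 47481 but 7⁶ = 117649 reaches it, so n = 6.

6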